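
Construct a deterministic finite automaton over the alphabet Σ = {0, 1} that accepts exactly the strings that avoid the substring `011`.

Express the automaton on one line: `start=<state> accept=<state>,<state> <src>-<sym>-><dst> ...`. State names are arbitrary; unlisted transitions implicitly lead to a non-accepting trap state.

start=A accept=A,B,C A-0->B A-1->A B-0->B B-1->C C-0->B C-1->D D-0->D D-1->D

Track partial matches of the forbidden pattern `011`. State D is a dead state reached once `011` has occurred; every other state accepts. A means no part of `011` is currently matched.
       0  1 
>* A   B  A 
 * B   B  C 
 * C   B  D 
   D   D  D 
(> = start, * = accepting)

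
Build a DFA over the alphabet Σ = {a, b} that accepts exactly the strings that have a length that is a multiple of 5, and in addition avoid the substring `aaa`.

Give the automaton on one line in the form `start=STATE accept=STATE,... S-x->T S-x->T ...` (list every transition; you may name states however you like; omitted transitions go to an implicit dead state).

start=q0 accept=q0,q13,q14 q0-a->q1 q0-b->q2 q1-a->q3 q1-b->q4 q2-a->q5 q2-b->q4 q3-a->q6 q3-b->q7 q4-a->q8 q4-b->q7 q5-a->q9 q5-b->q7 q6-a->q6 q6-b->q6 q7-a->q10 q7-b->q11 q8-a->q12 q8-b->q11 q9-a->q6 q9-b->q11 q10-a->q13 q10-b->q0 q11-a->q14 q11-b->q0 q12-a->q6 q12-b->q0 q13-a->q6 q13-b->q2 q14-a->q15 q14-b->q2 q15-a->q6 q15-b->q4

Build one automaton per condition and run them in lockstep. One (5 states) tracks the input length modulo 5; the other (4 states) tracks partial matches of the forbidden pattern `aaa`. Each combined state is a pair, one component from each; accept when both components accept. Minimizing collapses redundant product states.
          a    b  
>* q0     q1   q2 
   q1     q3   q4 
   q2     q5   q4 
   q3     q6   q7 
   q4     q8   q7 
   q5     q9   q7 
   q6     q6   q6 
   q7    q10  q11 
   q8    q12  q11 
   q9     q6  q11 
   q10   q13   q0 
   q11   q14   q0 
   q12    q6   q0 
 * q13    q6   q2 
 * q14   q15   q2 
   q15    q6   q4 
(> = start, * = accepting)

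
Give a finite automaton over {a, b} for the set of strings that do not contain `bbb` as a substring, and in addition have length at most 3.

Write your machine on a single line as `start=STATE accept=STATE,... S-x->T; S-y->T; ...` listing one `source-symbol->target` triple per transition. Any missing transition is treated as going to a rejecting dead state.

start=q0; accept=q0,q1,q2,q3,q4,q5; q0-a->q1; q0-b->q2; q1-a->q3; q1-b->q3; q2-a->q3; q2-b->q4; q3-a->q5; q3-b->q5; q4-a->q5; q4-b->q6; q5-a->q6; q5-b->q6; q6-a->q6; q6-b->q6

Run two small machines in parallel and take their product. One (4 states) tracks partial matches of the forbidden pattern `bbb`; the other (5 states) tracks the input length, saturating at 4. Each combined state is a pair, one component from each; accept when both components accept. After merging equivalent states the machine shrinks.
7 states suffice.
        a   b  
>* q0   q1  q2 
 * q1   q3  q3 
 * q2   q3  q4 
 * q3   q5  q5 
 * q4   q5  q6 
 * q5   q6  q6 
   q6   q6  q6 
(> = start, * = accepting)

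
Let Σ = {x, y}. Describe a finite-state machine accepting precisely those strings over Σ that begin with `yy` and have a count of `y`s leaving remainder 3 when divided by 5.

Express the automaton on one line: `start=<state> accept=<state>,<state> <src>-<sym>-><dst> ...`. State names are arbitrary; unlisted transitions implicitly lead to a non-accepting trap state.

Run two small machines in parallel and take their product. The first has 4 states tracking whether the input so far still matches the prefix `yy`; the second has 5 states tracking the count of `y`s modulo 5. A product state is a pair (one from each), accepting exactly when both do. Equivalent product states are then merged.
An 8-state machine:
        x   y  
>  q0   q1  q2 
   q1   q1  q1 
   q2   q1  q3 
   q3   q3  q4 
 * q4   q4  q5 
   q5   q5  q6 
   q6   q6  q7 
   q7   q7  q3 
(> = start, * = accepting)

start=q0 accept=q4 q0-x->q1 q0-y->q2 q1-x->q1 q1-y->q1 q2-x->q1 q2-y->q3 q3-x->q3 q3-y->q4 q4-x->q4 q4-y->q5 q5-x->q5 q5-y->q6 q6-x->q6 q6-y->q7 q7-x->q7 q7-y->q3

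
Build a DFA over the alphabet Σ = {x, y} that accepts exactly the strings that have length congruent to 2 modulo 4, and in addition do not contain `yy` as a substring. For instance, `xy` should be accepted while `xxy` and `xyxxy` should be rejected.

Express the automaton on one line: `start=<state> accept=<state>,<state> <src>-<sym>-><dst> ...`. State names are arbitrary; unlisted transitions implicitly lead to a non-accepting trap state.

start=s0 accept=s3,s4 s0-x->s1 s0-y->s2 s1-x->s3 s1-y->s4 s2-x->s3 s2-y->s5 s3-x->s6 s3-y->s7 s4-x->s6 s4-y->s5 s5-x->s5 s5-y->s5 s6-x->s0 s6-y->s8 s7-x->s0 s7-y->s5 s8-x->s1 s8-y->s5

Run two small machines in parallel and take their product. One (4 states) tracks the input length modulo 4; the other (3 states) tracks partial matches of the forbidden pattern `yy`. Each combined state is a pair, one component from each; accept when both components accept. After merging equivalent states the machine shrinks.
9 states suffice.
        x   y  
>  s0   s1  s2 
   s1   s3  s4 
   s2   s3  s5 
 * s3   s6  s7 
 * s4   s6  s5 
   s5   s5  s5 
   s6   s0  s8 
   s7   s0  s5 
   s8   s1  s5 
(> = start, * = accepting)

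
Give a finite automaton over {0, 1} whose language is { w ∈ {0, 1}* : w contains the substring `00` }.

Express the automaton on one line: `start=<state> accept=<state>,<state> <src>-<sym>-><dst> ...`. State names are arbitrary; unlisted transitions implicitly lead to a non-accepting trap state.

Track how much of `00` has been matched so far: state q0 is no progress, q2 is the absorbing accept state reached once `00` has occurred. Intermediate states record partial matches; on a mismatch, fall back to the longest reusable overlap.
With 3 states:
        0   1  
>  q0   q1  q0 
   q1   q2  q0 
 * q2   q2  q2 
(> = start, * = accepting)

start=q0 accept=q2 q0-0->q1 q0-1->q0 q1-0->q2 q1-1->q0 q2-0->q2 q2-1->q2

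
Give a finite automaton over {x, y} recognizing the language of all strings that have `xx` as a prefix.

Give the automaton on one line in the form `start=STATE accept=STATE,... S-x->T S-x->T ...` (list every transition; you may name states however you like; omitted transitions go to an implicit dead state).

start=A accept=C A-x->B A-y->D B-x->C B-y->D C-x->C C-y->C D-x->D D-y->D

Walk along `xx` while the input agrees: from A take `x` to B, and so on. Any deviation drops to the rejecting sink D. Once C is reached the prefix is confirmed and every continuation is accepted.
With 4 states:
       x  y 
>  A   B  D 
   B   C  D 
 * C   C  C 
   D   D  D 
(> = start, * = accepting)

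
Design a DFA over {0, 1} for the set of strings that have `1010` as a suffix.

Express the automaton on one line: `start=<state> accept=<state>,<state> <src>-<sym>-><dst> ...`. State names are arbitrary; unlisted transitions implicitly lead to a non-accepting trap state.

start=s0 accept=s4 s0-0->s0 s0-1->s1 s1-0->s2 s1-1->s1 s2-0->s0 s2-1->s3 s3-0->s4 s3-1->s1 s4-0->s0 s4-1->s3

Remember how much of `1010` the current input suffix matches. State s0 means no match yet; s1 means the last symbol is `1`; s2 means the last 2 symbols are `10`; s3 means the last 3 symbols are `101`; s4 means the last 4 symbols are `1010`. Only s4 accepts. On a mismatch, fall back to the longest proper suffix that is still a prefix of `1010`.
With 5 states:
        0   1  
>  s0   s0  s1 
   s1   s2  s1 
   s2   s0  s3 
   s3   s4  s1 
 * s4   s0  s3 
(> = start, * = accepting)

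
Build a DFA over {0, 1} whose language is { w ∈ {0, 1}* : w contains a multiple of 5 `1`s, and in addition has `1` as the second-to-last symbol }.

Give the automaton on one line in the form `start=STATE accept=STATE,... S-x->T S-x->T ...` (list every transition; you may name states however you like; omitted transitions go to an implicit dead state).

start=q0 accept=q18,q21 q0-0->q1 q0-1->q2 q1-0->q3 q1-1->q4 q2-0->q5 q2-1->q6 q3-0->q3 q3-1->q4 q4-0->q5 q4-1->q6 q5-0->q7 q5-1->q8 q6-0->q9 q6-1->q10 q7-0->q7 q7-1->q8 q8-0->q9 q8-1->q10 q9-0->q11 q9-1->q12 q10-0->q13 q10-1->q14 q11-0->q11 q11-1->q12 q12-0->q13 q12-1->q14 q13-0->q15 q13-1->q16 q14-0->q17 q14-1->q18 q15-0->q15 q15-1->q16 q16-0->q17 q16-1->q18 q17-0->q19 q17-1->q20 q18-0->q21 q18-1->q22 q19-0->q19 q19-1->q20 q20-0->q21 q20-1->q22 q21-0->q3 q21-1->q4 q22-0->q5 q22-1->q6

Build one automaton per condition and run them in lockstep. One (5 states) tracks the count of `1`s modulo 5; the other (7 states) tracks the last 2 symbols read. Each combined state is a pair, one component from each; accept when both components accept.
23 states suffice.
          0    1  
>  q0     q1   q2 
   q1     q3   q4 
   q2     q5   q6 
   q3     q3   q4 
   q4     q5   q6 
   q5     q7   q8 
   q6     q9  q10 
   q7     q7   q8 
   q8     q9  q10 
   q9    q11  q12 
   q10   q13  q14 
   q11   q11  q12 
   q12   q13  q14 
   q13   q15  q16 
   q14   q17  q18 
   q15   q15  q16 
   q16   q17  q18 
   q17   q19  q20 
 * q18   q21  q22 
   q19   q19  q20 
   q20   q21  q22 
 * q21    q3   q4 
   q22    q5   q6 
(> = start, * = accepting)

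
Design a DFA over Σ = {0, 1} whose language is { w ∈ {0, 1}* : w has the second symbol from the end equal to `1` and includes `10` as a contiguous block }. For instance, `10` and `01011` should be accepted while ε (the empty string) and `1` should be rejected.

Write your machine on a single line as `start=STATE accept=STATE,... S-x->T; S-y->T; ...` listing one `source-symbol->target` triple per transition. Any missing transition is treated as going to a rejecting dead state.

start=q0; accept=q2,q5; q0-0->q0; q0-1->q1; q1-0->q2; q1-1->q1; q2-0->q3; q2-1->q4; q3-0->q3; q3-1->q4; q4-0->q2; q4-1->q5; q5-0->q2; q5-1->q5

Build one automaton per condition and run them in lockstep. The first has 7 states tracking the last 2 symbols read; the second has 3 states tracking whether and how much of `10` has been seen. A product state is a pair (one from each), accepting exactly when both do. Equivalent product states are then merged.
With 6 states:
        0   1  
>  q0   q0  q1 
   q1   q2  q1 
 * q2   q3  q4 
   q3   q3  q4 
   q4   q2  q5 
 * q5   q2  q5 
(> = start, * = accepting)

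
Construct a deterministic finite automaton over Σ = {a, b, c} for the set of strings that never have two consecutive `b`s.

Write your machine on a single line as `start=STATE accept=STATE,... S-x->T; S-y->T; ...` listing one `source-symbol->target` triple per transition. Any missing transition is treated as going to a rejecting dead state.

Track partial matches of the forbidden pattern `bb`. State q2 is a dead state reached once `bb` has occurred; every other state accepts. q0 means no part of `bb` is currently matched.
A 3-state machine:
        a   b   c  
>* q0   q0  q1  q0 
 * q1   q0  q2  q0 
   q2   q2  q2  q2 
(> = start, * = accepting)

start=q0; accept=q0,q1; q0-a->q0; q0-b->q1; q0-c->q0; q1-a->q0; q1-b->q2; q1-c->q0; q2-a->q2; q2-b->q2; q2-c->q2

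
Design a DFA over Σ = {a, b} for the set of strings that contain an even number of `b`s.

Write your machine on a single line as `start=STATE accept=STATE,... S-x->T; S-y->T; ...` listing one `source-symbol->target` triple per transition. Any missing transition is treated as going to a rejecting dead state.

Keep the running count of `b`s modulo 2: each `b` advances along the cycle s0 → s1 → s0 while other symbols loop. Accept at s0.
        a   b  
>* s0   s0  s1 
   s1   s1  s0 
(> = start, * = accepting)

start=s0; accept=s0; s0-a->s0; s0-b->s1; s1-a->s1; s1-b->s0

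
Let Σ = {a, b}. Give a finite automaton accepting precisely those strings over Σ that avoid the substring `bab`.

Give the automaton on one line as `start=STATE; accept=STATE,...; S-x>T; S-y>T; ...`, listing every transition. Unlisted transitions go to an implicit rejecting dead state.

This is the complement of 'contains `bab`'. Use the same substring-matching states — S0 through S3 holding how much of `bab` has just been matched — but flip the accepting set: everything except the trap S3 accepts.
        a   b  
>* S0   S0  S1 
 * S1   S2  S1 
 * S2   S0  S3 
   S3   S3  S3 
(> = start, * = accepting)

start=S0; accept=S0,S1,S2; S0-a>S0; S0-b>S1; S1-a>S2; S1-b>S1; S2-a>S0; S2-b>S3; S3-a>S3; S3-b>S3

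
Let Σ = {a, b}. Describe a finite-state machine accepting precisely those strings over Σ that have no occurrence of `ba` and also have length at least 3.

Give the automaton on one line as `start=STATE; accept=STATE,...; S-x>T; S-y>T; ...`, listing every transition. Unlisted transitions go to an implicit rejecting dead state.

start=q0; accept=q6,q7,q9,q10; q0-a>q1; q0-b>q2; q1-a>q3; q1-b>q4; q2-a>q5; q2-b>q4; q3-a>q6; q3-b>q7; q4-a>q8; q4-b>q7; q5-a>q8; q5-b>q8; q6-a>q9; q6-b>q10; q7-a>q11; q7-b>q10; q8-a>q11; q8-b>q11; q9-a>q9; q9-b>q10; q10-a>q11; q10-b>q10; q11-a>q11; q11-b>q11

Run two small machines in parallel and take their product. One (3 states) tracks partial matches of the forbidden pattern `ba`; the other (5 states) tracks the input length, saturating at 4. Each combined state is a pair, one component from each; accept when both components accept.
          a    b  
>  q0     q1   q2 
   q1     q3   q4 
   q2     q5   q4 
   q3     q6   q7 
   q4     q8   q7 
   q5     q8   q8 
 * q6     q9  q10 
 * q7    q11  q10 
   q8    q11  q11 
 * q9     q9  q10 
 * q10   q11  q10 
   q11   q11  q11 
(> = start, * = accepting)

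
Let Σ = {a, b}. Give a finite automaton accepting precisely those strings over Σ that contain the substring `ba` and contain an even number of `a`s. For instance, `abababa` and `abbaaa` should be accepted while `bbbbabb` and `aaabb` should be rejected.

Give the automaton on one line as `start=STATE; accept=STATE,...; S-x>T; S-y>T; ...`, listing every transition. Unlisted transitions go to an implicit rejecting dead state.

Run two small machines in parallel and take their product. One (3 states) tracks whether and how much of `ba` has been seen; the other (2 states) tracks the count of `a`s modulo 2. Each combined state is a pair, one component from each; accept when both components accept. After merging equivalent states the machine shrinks.
        a   b  
>  s0   s1  s2 
   s1   s0  s3 
   s2   s3  s2 
   s3   s4  s3 
 * s4   s3  s4 
(> = start, * = accepting)

start=s0; accept=s4; s0-a>s1; s0-b>s2; s1-a>s0; s1-b>s3; s2-a>s3; s2-b>s2; s3-a>s4; s3-b>s3; s4-a>s3; s4-b>s4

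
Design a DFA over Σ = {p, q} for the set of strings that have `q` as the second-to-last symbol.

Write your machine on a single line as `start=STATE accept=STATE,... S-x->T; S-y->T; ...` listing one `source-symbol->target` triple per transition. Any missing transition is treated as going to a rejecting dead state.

Because acceptance depends on a position counted from the end, the machine has to buffer the most recent 2 symbols. Make each state the string of the last up-to-2 symbols read; on input `x` shift the window left and append `x`. Accept when the buffered window has length 2 and begins with `q`.
A 7-state machine:
        p   q  
>  S0   S1  S2 
   S1   S3  S4 
   S2   S5  S6 
   S3   S3  S4 
   S4   S5  S6 
 * S5   S3  S4 
 * S6   S5  S6 
(> = start, * = accepting)

start=S0; accept=S5,S6; S0-p->S1; S0-q->S2; S1-p->S3; S1-q->S4; S2-p->S5; S2-q->S6; S3-p->S3; S3-q->S4; S4-p->S5; S4-q->S6; S5-p->S3; S5-q->S4; S6-p->S5; S6-q->S6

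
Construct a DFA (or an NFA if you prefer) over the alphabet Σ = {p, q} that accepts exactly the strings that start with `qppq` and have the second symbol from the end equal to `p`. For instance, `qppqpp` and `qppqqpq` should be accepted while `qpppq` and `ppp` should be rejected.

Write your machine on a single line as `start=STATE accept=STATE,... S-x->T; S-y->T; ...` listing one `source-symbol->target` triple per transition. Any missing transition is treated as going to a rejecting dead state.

Build one automaton per condition and run them in lockstep. The first has 6 states tracking whether the input so far still matches the prefix `qppq`; the second has 7 states tracking the last 2 symbols read. A product state is a pair (one from each), accepting exactly when both do. After merging equivalent states the machine shrinks.
With 9 states:
        p   q  
>  S0   S1  S2 
   S1   S1  S1 
   S2   S3  S1 
   S3   S4  S1 
   S4   S1  S5 
 * S5   S6  S7 
   S6   S8  S5 
   S7   S6  S7 
 * S8   S8  S5 
(> = start, * = accepting)

start=S0; accept=S5,S8; S0-p->S1; S0-q->S2; S1-p->S1; S1-q->S1; S2-p->S3; S2-q->S1; S3-p->S4; S3-q->S1; S4-p->S1; S4-q->S5; S5-p->S6; S5-q->S7; S6-p->S8; S6-q->S5; S7-p->S6; S7-q->S7; S8-p->S8; S8-q->S5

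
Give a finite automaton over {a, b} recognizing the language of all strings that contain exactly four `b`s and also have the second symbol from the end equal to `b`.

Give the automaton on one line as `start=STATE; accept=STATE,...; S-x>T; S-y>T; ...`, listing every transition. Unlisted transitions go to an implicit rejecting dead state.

Run two small machines in parallel and take their product. The first has 6 states tracking the count of `b`s, saturating at 5; the second has 7 states tracking the last 2 symbols read. A product state is a pair (one from each), accepting exactly when both do. After merging equivalent states the machine shrinks.
        a   b  
>  s0   s0  s1 
   s1   s1  s2 
   s2   s2  s3 
   s3   s4  s5 
   s4   s4  s6 
 * s5   s7  s8 
   s6   s7  s8 
 * s7   s8  s8 
   s8   s8  s8 
(> = start, * = accepting)

start=s0; accept=s5,s7; s0-a>s0; s0-b>s1; s1-a>s1; s1-b>s2; s2-a>s2; s2-b>s3; s3-a>s4; s3-b>s5; s4-a>s4; s4-b>s6; s5-a>s7; s5-b>s8; s6-a>s7; s6-b>s8; s7-a>s8; s7-b>s8; s8-a>s8; s8-b>s8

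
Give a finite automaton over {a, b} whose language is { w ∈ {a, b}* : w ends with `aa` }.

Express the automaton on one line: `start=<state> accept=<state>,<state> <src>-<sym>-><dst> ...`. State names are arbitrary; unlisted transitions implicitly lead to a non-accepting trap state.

Let each state record the length of the longest suffix of the input read so far that is also a prefix of `aa`. q1 means the last symbol is `a`; q2 means the last 2 symbols are `aa`. Accept only at q2, where the string currently ends in `aa`.
        a   b  
>  q0   q1  q0 
   q1   q2  q0 
 * q2   q2  q0 
(> = start, * = accepting)

start=q0 accept=q2 q0-a->q1 q0-b->q0 q1-a->q2 q1-b->q0 q2-a->q2 q2-b->q0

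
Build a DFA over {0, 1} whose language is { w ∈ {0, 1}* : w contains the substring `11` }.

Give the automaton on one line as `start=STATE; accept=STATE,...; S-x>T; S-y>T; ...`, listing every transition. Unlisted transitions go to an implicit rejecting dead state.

start=s0; accept=s2; s0-0>s0; s0-1>s1; s1-0>s0; s1-1>s2; s2-0>s2; s2-1>s2

Track how much of `11` has been matched so far: state s0 is no progress, s2 is the absorbing accept state reached once `11` has occurred. Intermediate states record partial matches; on a mismatch, fall back to the longest reusable overlap.
        0   1  
>  s0   s0  s1 
   s1   s0  s2 
 * s2   s2  s2 
(> = start, * = accepting)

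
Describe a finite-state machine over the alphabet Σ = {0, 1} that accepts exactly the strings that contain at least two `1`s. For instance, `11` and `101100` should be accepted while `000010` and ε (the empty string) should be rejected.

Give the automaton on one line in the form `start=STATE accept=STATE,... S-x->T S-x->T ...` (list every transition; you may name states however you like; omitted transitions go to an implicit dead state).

start=S0 accept=S2,S3 S0-0->S0 S0-1->S1 S1-0->S1 S1-1->S2 S2-0->S2 S2-1->S3 S3-0->S3 S3-1->S3

Count `1`s, saturating at 3: states S0 through S2 mean 0 through 2 `1`s seen; S3 means more than 2. Each `1` increments (capped at S3); other symbols loop. Accept from {S2, S3}.
4 states suffice.
        0   1  
>  S0   S0  S1 
   S1   S1  S2 
 * S2   S2  S3 
 * S3   S3  S3 
(> = start, * = accepting)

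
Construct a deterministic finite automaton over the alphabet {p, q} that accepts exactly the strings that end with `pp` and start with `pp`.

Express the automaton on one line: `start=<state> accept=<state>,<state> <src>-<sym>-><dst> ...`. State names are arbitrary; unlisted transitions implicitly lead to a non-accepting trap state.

Build one automaton per condition and run them in lockstep. One (3 states) tracks how much of the suffix `pp` has currently been matched; the other (4 states) tracks whether the input so far still matches the prefix `pp`. Each combined state is a pair, one component from each; accept when both components accept. Minimizing collapses redundant product states.
6 states suffice.
        p   q  
>  s0   s1  s2 
   s1   s3  s2 
   s2   s2  s2 
 * s3   s3  s4 
   s4   s5  s4 
   s5   s3  s4 
(> = start, * = accepting)

start=s0 accept=s3 s0-p->s1 s0-q->s2 s1-p->s3 s1-q->s2 s2-p->s2 s2-q->s2 s3-p->s3 s3-q->s4 s4-p->s5 s4-q->s4 s5-p->s3 s5-q->s4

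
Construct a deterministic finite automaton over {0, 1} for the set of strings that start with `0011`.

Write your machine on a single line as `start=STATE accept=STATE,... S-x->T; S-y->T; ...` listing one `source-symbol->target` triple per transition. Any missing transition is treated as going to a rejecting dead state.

Walk along `0011` while the input agrees: from q0 take `0` to q1, and so on. Any deviation drops to the rejecting sink q5. Once q4 is reached the prefix is confirmed and every continuation is accepted.
6 states suffice.
        0   1  
>  q0   q1  q5 
   q1   q2  q5 
   q2   q5  q3 
   q3   q5  q4 
 * q4   q4  q4 
   q5   q5  q5 
(> = start, * = accepting)

start=q0; accept=q4; q0-0->q1; q0-1->q5; q1-0->q2; q1-1->q5; q2-0->q5; q2-1->q3; q3-0->q5; q3-1->q4; q4-0->q4; q4-1->q4; q5-0->q5; q5-1->q5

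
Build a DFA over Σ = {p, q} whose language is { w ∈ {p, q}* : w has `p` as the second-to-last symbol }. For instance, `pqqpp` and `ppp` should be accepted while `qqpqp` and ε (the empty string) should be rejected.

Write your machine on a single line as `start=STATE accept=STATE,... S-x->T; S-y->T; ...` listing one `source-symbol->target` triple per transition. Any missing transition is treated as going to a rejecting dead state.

Because acceptance depends on a position counted from the end, the machine has to buffer the most recent 2 symbols. Make each state the string of the last up-to-2 symbols read; on input `x` shift the window left and append `x`. Accept when the buffered window has length 2 and begins with `p`.
        p   q  
>  s0   s1  s2 
   s1   s3  s4 
   s2   s5  s6 
 * s3   s3  s4 
 * s4   s5  s6 
   s5   s3  s4 
   s6   s5  s6 
(> = start, * = accepting)

start=s0; accept=s3,s4; s0-p->s1; s0-q->s2; s1-p->s3; s1-q->s4; s2-p->s5; s2-q->s6; s3-p->s3; s3-q->s4; s4-p->s5; s4-q->s6; s5-p->s3; s5-q->s4; s6-p->s5; s6-q->s6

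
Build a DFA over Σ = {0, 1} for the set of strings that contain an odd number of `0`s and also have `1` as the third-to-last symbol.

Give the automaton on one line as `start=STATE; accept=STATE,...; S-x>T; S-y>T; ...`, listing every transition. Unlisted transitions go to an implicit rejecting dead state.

start=q0; accept=q8,q9,q10,q11; q0-0>q1; q0-1>q2; q1-0>q0; q1-1>q3; q2-0>q4; q2-1>q5; q3-0>q6; q3-1>q7; q4-0>q0; q4-1>q8; q5-0>q9; q5-1>q5; q6-0>q10; q6-1>q2; q7-0>q6; q7-1>q11; q8-0>q6; q8-1>q7; q9-0>q0; q9-1>q8; q10-0>q0; q10-1>q3; q11-0>q6; q11-1>q11

Run two small machines in parallel and take their product. One (2 states) tracks the count of `0`s modulo 2; the other (15 states) tracks the last 3 symbols read. Each combined state is a pair, one component from each; accept when both components accept. Equivalent product states are then merged.
With 12 states:
          0    1  
>  q0     q1   q2 
   q1     q0   q3 
   q2     q4   q5 
   q3     q6   q7 
   q4     q0   q8 
   q5     q9   q5 
   q6    q10   q2 
   q7     q6  q11 
 * q8     q6   q7 
 * q9     q0   q8 
 * q10    q0   q3 
 * q11    q6  q11 
(> = start, * = accepting)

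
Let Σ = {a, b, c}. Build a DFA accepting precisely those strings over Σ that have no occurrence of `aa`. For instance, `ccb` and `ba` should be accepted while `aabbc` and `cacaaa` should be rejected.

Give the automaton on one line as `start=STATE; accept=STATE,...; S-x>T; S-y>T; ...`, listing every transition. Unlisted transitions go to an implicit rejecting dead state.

start=S0; accept=S0,S1; S0-a>S1; S0-b>S0; S0-c>S0; S1-a>S2; S1-b>S0; S1-c>S0; S2-a>S2; S2-b>S2; S2-c>S2

This is the complement of 'contains `aa`'. Use the same substring-matching states — S0 through S2 holding how much of `aa` has just been matched — but flip the accepting set: everything except the trap S2 accepts.
A 3-state machine:
        a   b   c  
>* S0   S1  S0  S0 
 * S1   S2  S0  S0 
   S2   S2  S2  S2 
(> = start, * = accepting)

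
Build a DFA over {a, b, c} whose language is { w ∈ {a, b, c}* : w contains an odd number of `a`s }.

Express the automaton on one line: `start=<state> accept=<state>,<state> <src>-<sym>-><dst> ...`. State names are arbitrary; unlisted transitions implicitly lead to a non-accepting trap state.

Keep the running count of `a`s modulo 2: each `a` advances along the cycle q0 → q1 → q0 while other symbols loop. Accept at q1.
With 2 states:
        a   b   c  
>  q0   q1  q0  q0 
 * q1   q0  q1  q1 
(> = start, * = accepting)

start=q0 accept=q1 q0-a->q1 q0-b->q0 q0-c->q0 q1-a->q0 q1-b->q1 q1-c->q1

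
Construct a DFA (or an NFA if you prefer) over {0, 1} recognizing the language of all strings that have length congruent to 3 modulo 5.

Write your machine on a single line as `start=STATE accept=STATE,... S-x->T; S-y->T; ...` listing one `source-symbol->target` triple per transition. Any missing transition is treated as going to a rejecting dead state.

start=A; accept=D; A-0->B; A-1->B; B-0->C; B-1->C; C-0->D; C-1->D; D-0->E; D-1->E; E-0->A; E-1->A

Count input length modulo 5: every symbol advances one step around the cycle A → B → C → D → E → A. Accept at D.
5 states suffice.
       0  1 
>  A   B  B 
   B   C  C 
   C   D  D 
 * D   E  E 
   E   A  A 
(> = start, * = accepting)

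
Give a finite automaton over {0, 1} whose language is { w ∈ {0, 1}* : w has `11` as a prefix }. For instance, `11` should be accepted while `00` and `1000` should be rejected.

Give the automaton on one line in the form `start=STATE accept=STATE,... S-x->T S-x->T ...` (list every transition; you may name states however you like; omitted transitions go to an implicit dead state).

Walk along `11` while the input agrees: from q0 take `1` to q1, and so on. Any deviation drops to the rejecting sink q3. Once q2 is reached the prefix is confirmed and every continuation is accepted.
        0   1  
>  q0   q3  q1 
   q1   q3  q2 
 * q2   q2  q2 
   q3   q3  q3 
(> = start, * = accepting)

start=q0 accept=q2 q0-0->q3 q0-1->q1 q1-0->q3 q1-1->q2 q2-0->q2 q2-1->q2 q3-0->q3 q3-1->q3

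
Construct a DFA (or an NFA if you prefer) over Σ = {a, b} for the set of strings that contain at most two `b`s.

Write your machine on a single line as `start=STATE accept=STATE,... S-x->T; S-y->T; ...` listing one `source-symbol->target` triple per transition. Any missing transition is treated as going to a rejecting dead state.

start=q0; accept=q0,q1,q2; q0-a->q0; q0-b->q1; q1-a->q1; q1-b->q2; q2-a->q2; q2-b->q3; q3-a->q3; q3-b->q3

Count `b`s, saturating at 3: states q0 through q2 mean 0 through 2 `b`s seen; q3 means more than 2. Each `b` increments (capped at q3); other symbols loop. Accept from {q0, q1, q2}.
4 states suffice.
        a   b  
>* q0   q0  q1 
 * q1   q1  q2 
 * q2   q2  q3 
   q3   q3  q3 
(> = start, * = accepting)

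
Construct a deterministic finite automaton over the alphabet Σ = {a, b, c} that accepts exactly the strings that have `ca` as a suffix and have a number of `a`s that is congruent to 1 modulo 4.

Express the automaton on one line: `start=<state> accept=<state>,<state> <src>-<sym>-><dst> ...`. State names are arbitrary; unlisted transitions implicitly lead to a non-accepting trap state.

Run two small machines in parallel and take their product. The first has 3 states tracking how much of the suffix `ca` has currently been matched; the second has 4 states tracking the count of `a`s modulo 4. A product state is a pair (one from each), accepting exactly when both do.
          a    b    c  
>  s0     s1   s0   s2 
   s1     s3   s1   s4 
   s2     s5   s0   s2 
   s3     s6   s3   s7 
   s4     s8   s1   s4 
 * s5     s3   s1   s4 
   s6     s0   s6   s9 
   s7    s10   s3   s7 
   s8     s6   s3   s7 
   s9    s11   s6   s9 
   s10    s0   s6   s9 
   s11    s1   s0   s2 
(> = start, * = accepting)

start=s0 accept=s5 s0-a->s1 s0-b->s0 s0-c->s2 s1-a->s3 s1-b->s1 s1-c->s4 s2-a->s5 s2-b->s0 s2-c->s2 s3-a->s6 s3-b->s3 s3-c->s7 s4-a->s8 s4-b->s1 s4-c->s4 s5-a->s3 s5-b->s1 s5-c->s4 s6-a->s0 s6-b->s6 s6-c->s9 s7-a->s10 s7-b->s3 s7-c->s7 s8-a->s6 s8-b->s3 s8-c->s7 s9-a->s11 s9-b->s6 s9-c->s9 s10-a->s0 s10-b->s6 s10-c->s9 s11-a->s1 s11-b->s0 s11-c->s2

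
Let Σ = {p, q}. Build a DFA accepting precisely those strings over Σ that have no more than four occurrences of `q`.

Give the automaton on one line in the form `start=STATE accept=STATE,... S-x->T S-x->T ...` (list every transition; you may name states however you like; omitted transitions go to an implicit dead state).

Count `q`s, saturating at 5: states S0 through S4 mean 0 through 4 `q`s seen; S5 means more than 4. Each `q` increments (capped at S5); other symbols loop. Accept from {S0, S1, S2, S3, S4}.
        p   q  
>* S0   S0  S1 
 * S1   S1  S2 
 * S2   S2  S3 
 * S3   S3  S4 
 * S4   S4  S5 
   S5   S5  S5 
(> = start, * = accepting)

start=S0 accept=S0,S1,S2,S3,S4 S0-p->S0 S0-q->S1 S1-p->S1 S1-q->S2 S2-p->S2 S2-q->S3 S3-p->S3 S3-q->S4 S4-p->S4 S4-q->S5 S5-p->S5 S5-q->S5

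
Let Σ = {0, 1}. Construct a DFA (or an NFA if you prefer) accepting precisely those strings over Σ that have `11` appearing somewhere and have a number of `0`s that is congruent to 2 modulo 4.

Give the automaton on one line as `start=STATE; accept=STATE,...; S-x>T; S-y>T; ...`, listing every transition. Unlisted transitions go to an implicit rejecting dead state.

start=S0; accept=S10; S0-0>S1; S0-1>S2; S1-0>S3; S1-1>S4; S2-0>S1; S2-1>S5; S3-0>S6; S3-1>S7; S4-0>S3; S4-1>S8; S5-0>S8; S5-1>S5; S6-0>S0; S6-1>S9; S7-0>S6; S7-1>S10; S8-0>S10; S8-1>S8; S9-0>S0; S9-1>S11; S10-0>S11; S10-1>S10; S11-0>S5; S11-1>S11

Build one automaton per condition and run them in lockstep. The first has 3 states tracking whether and how much of `11` has been seen; the second has 4 states tracking the count of `0`s modulo 4. A product state is a pair (one from each), accepting exactly when both do.
A 12-state machine:
          0    1  
>  S0     S1   S2 
   S1     S3   S4 
   S2     S1   S5 
   S3     S6   S7 
   S4     S3   S8 
   S5     S8   S5 
   S6     S0   S9 
   S7     S6  S10 
   S8    S10   S8 
   S9     S0  S11 
 * S10   S11  S10 
   S11    S5  S11 
(> = start, * = accepting)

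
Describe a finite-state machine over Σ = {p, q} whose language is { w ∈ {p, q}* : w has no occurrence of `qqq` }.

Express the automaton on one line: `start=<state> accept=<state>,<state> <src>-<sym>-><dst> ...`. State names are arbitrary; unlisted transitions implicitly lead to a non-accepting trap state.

This is the complement of 'contains `qqq`'. Use the same substring-matching states — s0 through s3 holding how much of `qqq` has just been matched — but flip the accepting set: everything except the trap s3 accepts.
4 states suffice.
        p   q  
>* s0   s0  s1 
 * s1   s0  s2 
 * s2   s0  s3 
   s3   s3  s3 
(> = start, * = accepting)

start=s0 accept=s0,s1,s2 s0-p->s0 s0-q->s1 s1-p->s0 s1-q->s2 s2-p->s0 s2-q->s3 s3-p->s3 s3-q->s3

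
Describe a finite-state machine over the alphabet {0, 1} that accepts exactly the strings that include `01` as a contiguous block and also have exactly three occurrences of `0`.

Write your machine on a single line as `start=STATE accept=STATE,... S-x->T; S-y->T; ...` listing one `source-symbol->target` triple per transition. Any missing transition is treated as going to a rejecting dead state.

Run two small machines in parallel and take their product. The first has 3 states tracking whether and how much of `01` has been seen; the second has 5 states tracking the count of `0`s, saturating at 4. A product state is a pair (one from each), accepting exactly when both do. Equivalent product states are then merged.
8 states suffice.
        0   1  
>  q0   q1  q0 
   q1   q2  q3 
   q2   q4  q5 
   q3   q5  q3 
   q4   q6  q7 
   q5   q7  q5 
   q6   q6  q6 
 * q7   q6  q7 
(> = start, * = accepting)

start=q0; accept=q7; q0-0->q1; q0-1->q0; q1-0->q2; q1-1->q3; q2-0->q4; q2-1->q5; q3-0->q5; q3-1->q3; q4-0->q6; q4-1->q7; q5-0->q7; q5-1->q5; q6-0->q6; q6-1->q6; q7-0->q6; q7-1->q7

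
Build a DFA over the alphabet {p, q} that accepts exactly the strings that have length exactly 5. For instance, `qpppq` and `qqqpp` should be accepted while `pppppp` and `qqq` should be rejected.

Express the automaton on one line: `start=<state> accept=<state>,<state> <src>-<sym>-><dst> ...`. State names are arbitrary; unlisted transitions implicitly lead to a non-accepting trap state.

Count input length up to 6: every symbol moves from S0 toward S6, which means 'more than 5' and absorbs. Accept from {S5}.
A 7-state machine:
        p   q  
>  S0   S1  S1 
   S1   S2  S2 
   S2   S3  S3 
   S3   S4  S4 
   S4   S5  S5 
 * S5   S6  S6 
   S6   S6  S6 
(> = start, * = accepting)

start=S0 accept=S5 S0-p->S1 S0-q->S1 S1-p->S2 S1-q->S2 S2-p->S3 S2-q->S3 S3-p->S4 S3-q->S4 S4-p->S5 S4-q->S5 S5-p->S6 S5-q->S6 S6-p->S6 S6-q->S6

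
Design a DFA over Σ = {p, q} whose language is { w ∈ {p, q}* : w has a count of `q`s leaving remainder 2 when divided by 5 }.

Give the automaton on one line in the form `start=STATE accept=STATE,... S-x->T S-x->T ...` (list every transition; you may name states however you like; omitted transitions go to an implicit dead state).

Keep the running count of `q`s modulo 5: each `q` advances along the cycle A → B → C → D → E → A while other symbols loop. Accept at C.
       p  q 
>  A   A  B 
   B   B  C 
 * C   C  D 
   D   D  E 
   E   E  A 
(> = start, * = accepting)

start=A accept=C A-p->A A-q->B B-p->B B-q->C C-p->C C-q->D D-p->D D-q->E E-p->E E-q->A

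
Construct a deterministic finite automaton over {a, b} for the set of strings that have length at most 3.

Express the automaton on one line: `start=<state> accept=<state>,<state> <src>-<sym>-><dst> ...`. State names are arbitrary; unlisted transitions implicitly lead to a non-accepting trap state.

Count input length up to 4: every symbol moves from s0 toward s4, which means 'more than 3' and absorbs. Accept from {s0, s1, s2, s3}.
With 5 states:
        a   b  
>* s0   s1  s1 
 * s1   s2  s2 
 * s2   s3  s3 
 * s3   s4  s4 
   s4   s4  s4 
(> = start, * = accepting)

start=s0 accept=s0,s1,s2,s3 s0-a->s1 s0-b->s1 s1-a->s2 s1-b->s2 s2-a->s3 s2-b->s3 s3-a->s4 s3-b->s4 s4-a->s4 s4-b->s4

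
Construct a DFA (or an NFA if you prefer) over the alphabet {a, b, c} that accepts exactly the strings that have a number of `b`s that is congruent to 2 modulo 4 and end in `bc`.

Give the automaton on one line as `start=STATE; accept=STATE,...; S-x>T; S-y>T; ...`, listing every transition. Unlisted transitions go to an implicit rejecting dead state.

Handle the two conditions separately and then intersect. The first has 4 states tracking the count of `b`s modulo 4; the second has 3 states tracking how much of the suffix `bc` has currently been matched. A product state is a pair (one from each), accepting exactly when both do. After merging equivalent states the machine shrinks.
A 6-state machine:
        a   b   c  
>  S0   S0  S1  S0 
   S1   S1  S2  S1 
   S2   S3  S4  S5 
   S3   S3  S4  S3 
   S4   S4  S0  S4 
 * S5   S3  S4  S3 
(> = start, * = accepting)

start=S0; accept=S5; S0-a>S0; S0-b>S1; S0-c>S0; S1-a>S1; S1-b>S2; S1-c>S1; S2-a>S3; S2-b>S4; S2-c>S5; S3-a>S3; S3-b>S4; S3-c>S3; S4-a>S4; S4-b>S0; S4-c>S4; S5-a>S3; S5-b>S4; S5-c>S3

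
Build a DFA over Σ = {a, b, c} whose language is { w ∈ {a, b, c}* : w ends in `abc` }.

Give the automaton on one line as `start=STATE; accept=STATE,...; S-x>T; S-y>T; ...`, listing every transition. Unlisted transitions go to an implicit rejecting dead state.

Remember how much of `abc` the current input suffix matches. State s0 means no match yet; s1 means the last symbol is `a`; s2 means the last 2 symbols are `ab`; s3 means the last 3 symbols are `abc`. Only s3 accepts. On a mismatch, fall back to the longest proper suffix that is still a prefix of `abc`.
4 states suffice.
        a   b   c  
>  s0   s1  s0  s0 
   s1   s1  s2  s0 
   s2   s1  s0  s3 
 * s3   s1  s0  s0 
(> = start, * = accepting)

start=s0; accept=s3; s0-a>s1; s0-b>s0; s0-c>s0; s1-a>s1; s1-b>s2; s1-c>s0; s2-a>s1; s2-b>s0; s2-c>s3; s3-a>s1; s3-b>s0; s3-c>s0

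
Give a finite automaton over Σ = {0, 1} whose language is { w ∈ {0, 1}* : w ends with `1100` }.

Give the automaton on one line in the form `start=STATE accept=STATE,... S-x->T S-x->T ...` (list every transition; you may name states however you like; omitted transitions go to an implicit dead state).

Remember how much of `1100` the current input suffix matches. State q0 means no match yet; q1 means the last symbol is `1`; q2 means the last 2 symbols are `11`; q3 means the last 3 symbols are `110`; q4 means the last 4 symbols are `1100`. Only q4 accepts. On a mismatch, fall back to the longest proper suffix that is still a prefix of `1100`.
5 states suffice.
        0   1  
>  q0   q0  q1 
   q1   q0  q2 
   q2   q3  q2 
   q3   q4  q1 
 * q4   q0  q1 
(> = start, * = accepting)

start=q0 accept=q4 q0-0->q0 q0-1->q1 q1-0->q0 q1-1->q2 q2-0->q3 q2-1->q2 q3-0->q4 q3-1->q1 q4-0->q0 q4-1->q1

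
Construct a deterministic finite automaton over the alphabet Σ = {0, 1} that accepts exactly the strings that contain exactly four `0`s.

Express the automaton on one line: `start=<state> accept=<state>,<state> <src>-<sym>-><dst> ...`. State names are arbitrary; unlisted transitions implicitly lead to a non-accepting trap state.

Only the number of `0`s matters, and only up to 5. Make a chain s0 → s1 → s2 → s3 → s4 → s5 advanced by each `0` (with s5 absorbing); every other symbol self-loops. The accepting set is {s4}.
        0   1  
>  s0   s1  s0 
   s1   s2  s1 
   s2   s3  s2 
   s3   s4  s3 
 * s4   s5  s4 
   s5   s5  s5 
(> = start, * = accepting)

start=s0 accept=s4 s0-0->s1 s0-1->s0 s1-0->s2 s1-1->s1 s2-0->s3 s2-1->s2 s3-0->s4 s3-1->s3 s4-0->s5 s4-1->s4 s5-0->s5 s5-1->s5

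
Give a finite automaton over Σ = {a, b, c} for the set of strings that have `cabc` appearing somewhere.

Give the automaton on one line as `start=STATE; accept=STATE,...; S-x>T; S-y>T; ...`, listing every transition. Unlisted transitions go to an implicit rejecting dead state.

States q0..q3 record the length of the longest prefix of `cabc` that matches the current input suffix. Reaching q4 means `cabc` has been seen, and we stay there forever. Accept from q4.
5 states suffice.
        a   b   c  
>  q0   q0  q0  q1 
   q1   q2  q0  q1 
   q2   q0  q3  q1 
   q3   q0  q0  q4 
 * q4   q4  q4  q4 
(> = start, * = accepting)

start=q0; accept=q4; q0-a>q0; q0-b>q0; q0-c>q1; q1-a>q2; q1-b>q0; q1-c>q1; q2-a>q0; q2-b>q3; q2-c>q1; q3-a>q0; q3-b>q0; q3-c>q4; q4-a>q4; q4-b>q4; q4-c>q4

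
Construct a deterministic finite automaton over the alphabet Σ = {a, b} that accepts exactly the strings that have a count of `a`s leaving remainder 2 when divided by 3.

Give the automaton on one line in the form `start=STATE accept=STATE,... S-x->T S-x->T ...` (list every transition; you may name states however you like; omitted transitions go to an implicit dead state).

The only thing that matters is how many `a`s have appeared, reduced mod 3. Use one state per residue: q0 for 0, …, q2 for 2. Reading `a` moves to the next residue; anything else stays put. q2 is accepting.
A 3-state machine:
        a   b  
>  q0   q1  q0 
   q1   q2  q1 
 * q2   q0  q2 
(> = start, * = accepting)

start=q0 accept=q2 q0-a->q1 q0-b->q0 q1-a->q2 q1-b->q1 q2-a->q0 q2-b->q2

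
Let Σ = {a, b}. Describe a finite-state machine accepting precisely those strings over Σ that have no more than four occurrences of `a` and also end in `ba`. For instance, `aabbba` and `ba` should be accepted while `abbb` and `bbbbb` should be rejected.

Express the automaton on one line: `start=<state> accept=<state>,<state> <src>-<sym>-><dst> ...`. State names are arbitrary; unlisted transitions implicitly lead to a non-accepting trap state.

Run two small machines in parallel and take their product. One (6 states) tracks the count of `a`s, saturating at 5; the other (3 states) tracks how much of the suffix `ba` has currently been matched. Each combined state is a pair, one component from each; accept when both components accept. Minimizing collapses redundant product states.
          a    b  
>  q0     q1   q2 
   q1     q3   q4 
   q2     q5   q2 
   q3     q6   q7 
   q4     q8   q4 
 * q5     q3   q4 
   q6     q9  q10 
   q7    q11   q7 
 * q8     q6   q7 
   q9     q9   q9 
   q10   q12  q10 
 * q11    q9  q10 
 * q12    q9   q9 
(> = start, * = accepting)

start=q0 accept=q5,q8,q11,q12 q0-a->q1 q0-b->q2 q1-a->q3 q1-b->q4 q2-a->q5 q2-b->q2 q3-a->q6 q3-b->q7 q4-a->q8 q4-b->q4 q5-a->q3 q5-b->q4 q6-a->q9 q6-b->q10 q7-a->q11 q7-b->q7 q8-a->q6 q8-b->q7 q9-a->q9 q9-b->q9 q10-a->q12 q10-b->q10 q11-a->q9 q11-b->q10 q12-a->q9 q12-b->q9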